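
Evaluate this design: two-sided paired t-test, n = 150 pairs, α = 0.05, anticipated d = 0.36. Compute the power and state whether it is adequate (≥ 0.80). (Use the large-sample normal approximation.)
Power ≈ 0.99; the study is adequately powered (power ≥ 0.80)

Power calculation (paired t-test, normal approximation):
z_β = d · √n - z_{α/2}
z_β = 0.36 · √150 - 1.960
z_β = 0.36 · 12.247 - 1.960
z_β = 2.449

Power = Φ(z_β) = Φ(2.449) ≈ 0.993

Effect size d = 0.36 is small by Cohen's convention (0.2/0.5/0.8).

Threshold: power ≥ 0.80 is conventionally adequate.
Power ≈ 0.99 → the study is adequately powered (power ≥ 0.80).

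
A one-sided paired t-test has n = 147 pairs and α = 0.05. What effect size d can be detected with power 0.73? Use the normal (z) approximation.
d ≈ 0.19

Minimum detectable effect (paired t-test, normal approximation):
d = (z_α + z_β) / √n
d = (1.645 + 0.613) / √147
d = 2.258 / 12.124
d ≈ 0.19

By Cohen's convention (0.2 small / 0.5 medium / 0.8 large): very small effect.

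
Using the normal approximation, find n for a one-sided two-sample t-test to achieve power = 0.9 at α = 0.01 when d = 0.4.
n = 163 per group

Sample size formula (two-sample t-test, normal approximation):
n = 2 · ((z_α + z_β) / d)²

z_α = 2.326 (for α = 0.01, one-sided)
z_β = 1.282 (for power = 0.9)
d = 0.4

n = 2 · ((2.326 + 1.282) / 0.4)²
n = 2 · (9.020)²
n ≈ 162.72
Round up to the next whole number: n = 163 per group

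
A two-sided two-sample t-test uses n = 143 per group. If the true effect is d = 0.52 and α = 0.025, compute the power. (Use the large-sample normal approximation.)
Power ≈ 0.98

Power calculation (two-sample t-test, normal approximation):
z_β = d · √(n/2) - z_{α/2}
z_β = 0.52 · √(143/2) - 2.241
z_β = 0.52 · 8.456 - 2.241
z_β = 2.156

Power = Φ(z_β) = Φ(2.156) ≈ 0.984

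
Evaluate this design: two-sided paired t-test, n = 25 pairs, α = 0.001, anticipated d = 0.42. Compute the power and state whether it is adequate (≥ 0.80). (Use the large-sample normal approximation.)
Power ≈ 0.12; the study is underpowered (power < 0.80)

Power calculation (paired t-test, normal approximation):
z_β = d · √n - z_{α/2}
z_β = 0.42 · √25 - 3.291
z_β = 0.42 · 5.000 - 3.291
z_β = -1.191

Power = Φ(z_β) = Φ(-1.191) ≈ 0.117

Effect size d = 0.42 is small by Cohen's convention (0.2/0.5/0.8).

Threshold: power ≥ 0.80 is conventionally adequate.
Power ≈ 0.12 → the study is underpowered (power < 0.80).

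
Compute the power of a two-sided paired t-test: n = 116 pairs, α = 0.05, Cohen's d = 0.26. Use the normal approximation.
Power ≈ 0.80

Power calculation (paired t-test, normal approximation):
z_β = d · √n - z_{α/2}
z_β = 0.26 · √116 - 1.960
z_β = 0.26 · 10.770 - 1.960
z_β = 0.840

Power = Φ(z_β) = Φ(0.840) ≈ 0.800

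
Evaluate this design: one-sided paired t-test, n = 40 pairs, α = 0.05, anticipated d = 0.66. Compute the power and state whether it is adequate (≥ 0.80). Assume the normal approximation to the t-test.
Power ≈ 0.99; the study is adequately powered (power ≥ 0.80)

Power calculation (paired t-test, normal approximation):
z_β = d · √n - z_α
z_β = 0.66 · √40 - 1.645
z_β = 0.66 · 6.325 - 1.645
z_β = 2.529

Power = Φ(z_β) = Φ(2.529) ≈ 0.994

Effect size d = 0.66 is medium by Cohen's convention (0.2/0.5/0.8).

Threshold: power ≥ 0.80 is conventionally adequate.
Power ≈ 0.99 → the study is adequately powered (power ≥ 0.80).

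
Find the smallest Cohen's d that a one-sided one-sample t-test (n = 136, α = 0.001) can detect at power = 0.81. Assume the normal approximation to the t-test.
d ≈ 0.34

Minimum detectable effect (one-sample t-test, normal approximation):
d = (z_α + z_β) / √n
d = (3.090 + 0.878) / √136
d = 3.968 / 11.662
d ≈ 0.34

By Cohen's convention (0.2 small / 0.5 medium / 0.8 large): small effect.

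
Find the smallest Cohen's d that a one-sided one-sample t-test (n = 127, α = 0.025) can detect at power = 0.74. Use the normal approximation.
d ≈ 0.23

Minimum detectable effect (one-sample t-test, normal approximation):
d = (z_α + z_β) / √n
d = (1.960 + 0.643) / √127
d = 2.603 / 11.269
d ≈ 0.23

By Cohen's convention (0.2 small / 0.5 medium / 0.8 large): small effect.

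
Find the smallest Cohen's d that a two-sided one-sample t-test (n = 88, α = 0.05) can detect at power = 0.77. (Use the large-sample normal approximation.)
d ≈ 0.29

Minimum detectable effect (one-sample t-test, normal approximation):
d = (z_{α/2} + z_β) / √n
d = (1.960 + 0.739) / √88
d = 2.699 / 9.381
d ≈ 0.29

By Cohen's convention (0.2 small / 0.5 medium / 0.8 large): small effect.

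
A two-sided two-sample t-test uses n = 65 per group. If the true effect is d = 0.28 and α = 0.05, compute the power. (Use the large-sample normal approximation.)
Power ≈ 0.36

Power calculation (two-sample t-test, normal approximation):
z_β = d · √(n/2) - z_{α/2}
z_β = 0.28 · √(65/2) - 1.960
z_β = 0.28 · 5.701 - 1.960
z_β = -0.364

Power = Φ(z_β) = Φ(-0.364) ≈ 0.358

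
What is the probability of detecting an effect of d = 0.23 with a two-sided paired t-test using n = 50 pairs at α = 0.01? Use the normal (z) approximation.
Power ≈ 0.17

Power calculation (paired t-test, normal approximation):
z_β = d · √n - z_{α/2}
z_β = 0.23 · √50 - 2.576
z_β = 0.23 · 7.071 - 2.576
z_β = -0.949

Power = Φ(z_β) = Φ(-0.949) ≈ 0.171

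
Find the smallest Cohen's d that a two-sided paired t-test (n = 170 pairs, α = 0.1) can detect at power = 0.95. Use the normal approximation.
d ≈ 0.25

Minimum detectable effect (paired t-test, normal approximation):
d = (z_{α/2} + z_β) / √n
d = (1.645 + 1.645) / √170
d = 3.290 / 13.038
d ≈ 0.25

By Cohen's convention (0.2 small / 0.5 medium / 0.8 large): small effect.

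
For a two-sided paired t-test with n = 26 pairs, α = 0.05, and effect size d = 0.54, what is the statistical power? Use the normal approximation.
Power ≈ 0.79

Power calculation (paired t-test, normal approximation):
z_β = d · √n - z_{α/2}
z_β = 0.54 · √26 - 1.960
z_β = 0.54 · 5.099 - 1.960
z_β = 0.794

Power = Φ(z_β) = Φ(0.794) ≈ 0.786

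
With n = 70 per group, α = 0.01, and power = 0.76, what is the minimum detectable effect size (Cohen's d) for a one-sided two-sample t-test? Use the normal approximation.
d ≈ 0.51

Minimum detectable effect (two-sample t-test, normal approximation):
d = (z_α + z_β) / √(n/2)
d = (2.326 + 0.706) / √(70/2)
d = 3.033 / 5.916
d ≈ 0.51

By Cohen's convention (0.2 small / 0.5 medium / 0.8 large): medium effect.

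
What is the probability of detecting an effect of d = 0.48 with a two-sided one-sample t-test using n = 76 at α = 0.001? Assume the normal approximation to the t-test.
Power ≈ 0.81

Power calculation (one-sample t-test, normal approximation):
z_β = d · √n - z_{α/2}
z_β = 0.48 · √76 - 3.291
z_β = 0.48 · 8.718 - 3.291
z_β = 0.894

Power = Φ(z_β) = Φ(0.894) ≈ 0.814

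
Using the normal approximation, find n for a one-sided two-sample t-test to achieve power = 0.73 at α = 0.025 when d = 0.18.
n = 409 per group

Sample size formula (two-sample t-test, normal approximation):
n = 2 · ((z_α + z_β) / d)²

z_α = 1.960 (for α = 0.025, one-sided)
z_β = 0.613 (for power = 0.73)
d = 0.18

n = 2 · ((1.960 + 0.613) / 0.18)²
n = 2 · (14.294)²
n ≈ 408.64
Round up to the next whole number: n = 409 per group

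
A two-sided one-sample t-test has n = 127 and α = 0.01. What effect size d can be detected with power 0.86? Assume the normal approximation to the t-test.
d ≈ 0.32

Minimum detectable effect (one-sample t-test, normal approximation):
d = (z_{α/2} + z_β) / √n
d = (2.576 + 1.080) / √127
d = 3.656 / 11.269
d ≈ 0.32

By Cohen's convention (0.2 small / 0.5 medium / 0.8 large): small effect.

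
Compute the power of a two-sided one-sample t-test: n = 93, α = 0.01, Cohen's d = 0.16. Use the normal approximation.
Power ≈ 0.15

Power calculation (one-sample t-test, normal approximation):
z_β = d · √n - z_{α/2}
z_β = 0.16 · √93 - 2.576
z_β = 0.16 · 9.644 - 2.576
z_β = -1.033

Power = Φ(z_β) = Φ(-1.033) ≈ 0.151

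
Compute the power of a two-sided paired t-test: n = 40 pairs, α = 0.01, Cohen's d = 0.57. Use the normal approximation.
Power ≈ 0.85

Power calculation (paired t-test, normal approximation):
z_β = d · √n - z_{α/2}
z_β = 0.57 · √40 - 2.576
z_β = 0.57 · 6.325 - 2.576
z_β = 1.029

Power = Φ(z_β) = Φ(1.029) ≈ 0.848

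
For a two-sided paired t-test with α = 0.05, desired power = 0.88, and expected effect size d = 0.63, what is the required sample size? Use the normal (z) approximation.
n = 25 pairs

Sample size formula (paired t-test, normal approximation):
n = ((z_{α/2} + z_β) / d)²

z_{α/2} = 1.960 (for α = 0.05, two-sided)
z_β = 1.175 (for power = 0.88)
d = 0.63

n = ((1.960 + 1.175) / 0.63)²
n = (4.976)²
n ≈ 24.76
Round up to the next whole number: n = 25 pairs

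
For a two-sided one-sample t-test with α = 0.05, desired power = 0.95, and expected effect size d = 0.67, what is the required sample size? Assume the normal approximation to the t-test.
n = 29

Sample size formula (one-sample t-test, normal approximation):
n = ((z_{α/2} + z_β) / d)²

z_{α/2} = 1.960 (for α = 0.05, two-sided)
z_β = 1.645 (for power = 0.95)
d = 0.67

n = ((1.960 + 1.645) / 0.67)²
n = (5.381)²
n ≈ 28.96
Round up to the next whole number: n = 29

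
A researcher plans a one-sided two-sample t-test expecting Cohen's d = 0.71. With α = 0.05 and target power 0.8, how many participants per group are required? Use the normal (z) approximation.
n = 25 per group

Sample size formula (two-sample t-test, normal approximation):
n = 2 · ((z_α + z_β) / d)²

z_α = 1.645 (for α = 0.05, one-sided)
z_β = 0.842 (for power = 0.8)
d = 0.71

n = 2 · ((1.645 + 0.842) / 0.71)²
n = 2 · (3.503)²
n ≈ 24.54
Round up to the next whole number: n = 25 per group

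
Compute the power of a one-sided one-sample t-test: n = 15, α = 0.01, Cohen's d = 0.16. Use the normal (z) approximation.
Power ≈ 0.04

Power calculation (one-sample t-test, normal approximation):
z_β = d · √n - z_α
z_β = 0.16 · √15 - 2.326
z_β = 0.16 · 3.873 - 2.326
z_β = -1.707

Power = Φ(z_β) = Φ(-1.707) ≈ 0.044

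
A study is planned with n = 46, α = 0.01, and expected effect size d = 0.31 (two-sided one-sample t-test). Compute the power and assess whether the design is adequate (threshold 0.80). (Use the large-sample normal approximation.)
Power ≈ 0.32; the study is underpowered (power < 0.80)

Power calculation (one-sample t-test, normal approximation):
z_β = d · √n - z_{α/2}
z_β = 0.31 · √46 - 2.576
z_β = 0.31 · 6.782 - 2.576
z_β = -0.473

Power = Φ(z_β) = Φ(-0.473) ≈ 0.318

Effect size d = 0.31 is small by Cohen's convention (0.2/0.5/0.8).

Threshold: power ≥ 0.80 is conventionally adequate.
Power ≈ 0.32 → the study is underpowered (power < 0.80).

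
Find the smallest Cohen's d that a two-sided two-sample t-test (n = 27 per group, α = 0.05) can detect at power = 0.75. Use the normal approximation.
d ≈ 0.72

Minimum detectable effect (two-sample t-test, normal approximation):
d = (z_{α/2} + z_β) / √(n/2)
d = (1.960 + 0.674) / √(27/2)
d = 2.634 / 3.674
d ≈ 0.72

By Cohen's convention (0.2 small / 0.5 medium / 0.8 large): medium effect.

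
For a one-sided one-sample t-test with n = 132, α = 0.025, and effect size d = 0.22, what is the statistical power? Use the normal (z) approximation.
Power ≈ 0.71

Power calculation (one-sample t-test, normal approximation):
z_β = d · √n - z_α
z_β = 0.22 · √132 - 1.960
z_β = 0.22 · 11.489 - 1.960
z_β = 0.568

Power = Φ(z_β) = Φ(0.568) ≈ 0.715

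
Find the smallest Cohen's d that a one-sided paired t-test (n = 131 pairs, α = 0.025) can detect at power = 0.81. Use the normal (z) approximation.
d ≈ 0.25

Minimum detectable effect (paired t-test, normal approximation):
d = (z_α + z_β) / √n
d = (1.960 + 0.878) / √131
d = 2.838 / 11.446
d ≈ 0.25

By Cohen's convention (0.2 small / 0.5 medium / 0.8 large): small effect.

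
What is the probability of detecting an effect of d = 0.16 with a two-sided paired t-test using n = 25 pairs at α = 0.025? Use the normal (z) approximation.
Power ≈ 0.07

Power calculation (paired t-test, normal approximation):
z_β = d · √n - z_{α/2}
z_β = 0.16 · √25 - 2.241
z_β = 0.16 · 5.000 - 2.241
z_β = -1.441

Power = Φ(z_β) = Φ(-1.441) ≈ 0.075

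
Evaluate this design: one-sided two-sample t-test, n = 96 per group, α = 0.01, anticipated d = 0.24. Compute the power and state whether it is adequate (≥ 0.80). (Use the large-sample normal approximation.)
Power ≈ 0.25; the study is underpowered (power < 0.80)

Power calculation (two-sample t-test, normal approximation):
z_β = d · √(n/2) - z_α
z_β = 0.24 · √(96/2) - 2.326
z_β = 0.24 · 6.928 - 2.326
z_β = -0.664

Power = Φ(z_β) = Φ(-0.664) ≈ 0.253

Effect size d = 0.24 is small by Cohen's convention (0.2/0.5/0.8).

Threshold: power ≥ 0.80 is conventionally adequate.
Power ≈ 0.25 → the study is underpowered (power < 0.80).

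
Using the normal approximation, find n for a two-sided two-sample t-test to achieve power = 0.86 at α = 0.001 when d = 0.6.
n = 107 per group

Sample size formula (two-sample t-test, normal approximation):
n = 2 · ((z_{α/2} + z_β) / d)²

z_{α/2} = 3.291 (for α = 0.001, two-sided)
z_β = 1.080 (for power = 0.86)
d = 0.6

n = 2 · ((3.291 + 1.080) / 0.6)²
n = 2 · (7.285)²
n ≈ 106.14
Round up to the next whole number: n = 107 per group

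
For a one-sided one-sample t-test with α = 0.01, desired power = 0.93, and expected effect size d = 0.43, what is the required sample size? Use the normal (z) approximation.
n = 79

Sample size formula (one-sample t-test, normal approximation):
n = ((z_α + z_β) / d)²

z_α = 2.326 (for α = 0.01, one-sided)
z_β = 1.476 (for power = 0.93)
d = 0.43

n = ((2.326 + 1.476) / 0.43)²
n = (8.842)²
n ≈ 78.18
Round up to the next whole number: n = 79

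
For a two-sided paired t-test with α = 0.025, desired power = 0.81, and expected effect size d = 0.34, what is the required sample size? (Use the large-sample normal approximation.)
n = 85 pairs

Sample size formula (paired t-test, normal approximation):
n = ((z_{α/2} + z_β) / d)²

z_{α/2} = 2.241 (for α = 0.025, two-sided)
z_β = 0.878 (for power = 0.81)
d = 0.34

n = ((2.241 + 0.878) / 0.34)²
n = (9.174)²
n ≈ 84.16
Round up to the next whole number: n = 85 pairs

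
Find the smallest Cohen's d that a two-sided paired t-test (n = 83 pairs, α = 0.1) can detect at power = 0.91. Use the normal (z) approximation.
d ≈ 0.33

Minimum detectable effect (paired t-test, normal approximation):
d = (z_{α/2} + z_β) / √n
d = (1.645 + 1.341) / √83
d = 2.986 / 9.110
d ≈ 0.33

By Cohen's convention (0.2 small / 0.5 medium / 0.8 large): small effect.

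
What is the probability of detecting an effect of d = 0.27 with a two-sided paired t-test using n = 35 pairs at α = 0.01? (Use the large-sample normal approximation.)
Power ≈ 0.16

Power calculation (paired t-test, normal approximation):
z_β = d · √n - z_{α/2}
z_β = 0.27 · √35 - 2.576
z_β = 0.27 · 5.916 - 2.576
z_β = -0.978

Power = Φ(z_β) = Φ(-0.978) ≈ 0.164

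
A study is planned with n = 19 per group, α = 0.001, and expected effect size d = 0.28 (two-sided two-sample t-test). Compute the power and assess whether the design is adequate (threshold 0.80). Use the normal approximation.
Power ≈ 0.01; the study is underpowered (power < 0.80)

Power calculation (two-sample t-test, normal approximation):
z_β = d · √(n/2) - z_{α/2}
z_β = 0.28 · √(19/2) - 3.291
z_β = 0.28 · 3.082 - 3.291
z_β = -2.428

Power = Φ(z_β) = Φ(-2.428) ≈ 0.008

Effect size d = 0.28 is small by Cohen's convention (0.2/0.5/0.8).

Threshold: power ≥ 0.80 is conventionally adequate.
Power ≈ 0.01 → the study is underpowered (power < 0.80).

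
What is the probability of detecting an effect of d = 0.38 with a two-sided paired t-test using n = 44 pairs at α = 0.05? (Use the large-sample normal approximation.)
Power ≈ 0.71

Power calculation (paired t-test, normal approximation):
z_β = d · √n - z_{α/2}
z_β = 0.38 · √44 - 1.960
z_β = 0.38 · 6.633 - 1.960
z_β = 0.561

Power = Φ(z_β) = Φ(0.561) ≈ 0.712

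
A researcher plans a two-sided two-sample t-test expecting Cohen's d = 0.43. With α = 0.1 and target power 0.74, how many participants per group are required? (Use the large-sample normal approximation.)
n = 57 per group

Sample size formula (two-sample t-test, normal approximation):
n = 2 · ((z_{α/2} + z_β) / d)²

z_{α/2} = 1.645 (for α = 0.1, two-sided)
z_β = 0.643 (for power = 0.74)
d = 0.43

n = 2 · ((1.645 + 0.643) / 0.43)²
n = 2 · (5.321)²
n ≈ 56.63
Round up to the next whole number: n = 57 per group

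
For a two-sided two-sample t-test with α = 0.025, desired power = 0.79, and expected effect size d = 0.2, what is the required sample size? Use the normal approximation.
n = 465 per group

Sample size formula (two-sample t-test, normal approximation):
n = 2 · ((z_{α/2} + z_β) / d)²

z_{α/2} = 2.241 (for α = 0.025, two-sided)
z_β = 0.806 (for power = 0.79)
d = 0.2

n = 2 · ((2.241 + 0.806) / 0.2)²
n = 2 · (15.235)²
n ≈ 464.21
Round up to the next whole number: n = 465 per group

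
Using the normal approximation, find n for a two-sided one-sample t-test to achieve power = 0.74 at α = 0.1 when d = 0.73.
n = 10

Sample size formula (one-sample t-test, normal approximation):
n = ((z_{α/2} + z_β) / d)²

z_{α/2} = 1.645 (for α = 0.1, two-sided)
z_β = 0.643 (for power = 0.74)
d = 0.73

n = ((1.645 + 0.643) / 0.73)²
n = (3.134)²
n ≈ 9.82
Round up to the next whole number: n = 10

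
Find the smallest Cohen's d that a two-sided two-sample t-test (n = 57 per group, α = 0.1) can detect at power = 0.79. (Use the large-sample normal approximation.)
d ≈ 0.46

Minimum detectable effect (two-sample t-test, normal approximation):
d = (z_{α/2} + z_β) / √(n/2)
d = (1.645 + 0.806) / √(57/2)
d = 2.451 / 5.339
d ≈ 0.46

By Cohen's convention (0.2 small / 0.5 medium / 0.8 large): small effect.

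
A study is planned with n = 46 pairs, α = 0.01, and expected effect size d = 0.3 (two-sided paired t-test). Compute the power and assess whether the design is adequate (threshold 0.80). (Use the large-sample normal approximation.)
Power ≈ 0.29; the study is underpowered (power < 0.80)

Power calculation (paired t-test, normal approximation):
z_β = d · √n - z_{α/2}
z_β = 0.3 · √46 - 2.576
z_β = 0.3 · 6.782 - 2.576
z_β = -0.541

Power = Φ(z_β) = Φ(-0.541) ≈ 0.294

Effect size d = 0.3 is small by Cohen's convention (0.2/0.5/0.8).

Threshold: power ≥ 0.80 is conventionally adequate.
Power ≈ 0.29 → the study is underpowered (power < 0.80).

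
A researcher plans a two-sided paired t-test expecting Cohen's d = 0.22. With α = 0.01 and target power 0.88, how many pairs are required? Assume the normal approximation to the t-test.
n = 291 pairs

Sample size formula (paired t-test, normal approximation):
n = ((z_{α/2} + z_β) / d)²

z_{α/2} = 2.576 (for α = 0.01, two-sided)
z_β = 1.175 (for power = 0.88)
d = 0.22

n = ((2.576 + 1.175) / 0.22)²
n = (17.050)²
n ≈ 290.70
Round up to the next whole number: n = 291 pairs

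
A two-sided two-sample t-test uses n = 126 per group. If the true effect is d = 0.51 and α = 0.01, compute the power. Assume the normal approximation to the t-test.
Power ≈ 0.93

Power calculation (two-sample t-test, normal approximation):
z_β = d · √(n/2) - z_{α/2}
z_β = 0.51 · √(126/2) - 2.576
z_β = 0.51 · 7.937 - 2.576
z_β = 1.472

Power = Φ(z_β) = Φ(1.472) ≈ 0.930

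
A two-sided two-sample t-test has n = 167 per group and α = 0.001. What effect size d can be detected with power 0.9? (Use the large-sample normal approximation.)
d ≈ 0.50

Minimum detectable effect (two-sample t-test, normal approximation):
d = (z_{α/2} + z_β) / √(n/2)
d = (3.291 + 1.282) / √(167/2)
d = 4.572 / 9.138
d ≈ 0.50

By Cohen's convention (0.2 small / 0.5 medium / 0.8 large): medium effect.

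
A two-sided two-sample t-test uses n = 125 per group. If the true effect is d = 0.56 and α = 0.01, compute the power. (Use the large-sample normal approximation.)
Power ≈ 0.97

Power calculation (two-sample t-test, normal approximation):
z_β = d · √(n/2) - z_{α/2}
z_β = 0.56 · √(125/2) - 2.576
z_β = 0.56 · 7.906 - 2.576
z_β = 1.851

Power = Φ(z_β) = Φ(1.851) ≈ 0.968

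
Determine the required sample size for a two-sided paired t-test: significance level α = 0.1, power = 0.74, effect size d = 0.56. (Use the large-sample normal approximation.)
n = 17 pairs

Sample size formula (paired t-test, normal approximation):
n = ((z_{α/2} + z_β) / d)²

z_{α/2} = 1.645 (for α = 0.1, two-sided)
z_β = 0.643 (for power = 0.74)
d = 0.56

n = ((1.645 + 0.643) / 0.56)²
n = (4.086)²
n ≈ 16.70
Round up to the next whole number: n = 17 pairs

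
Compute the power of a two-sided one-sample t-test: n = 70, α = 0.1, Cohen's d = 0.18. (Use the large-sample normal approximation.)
Power ≈ 0.44

Power calculation (one-sample t-test, normal approximation):
z_β = d · √n - z_{α/2}
z_β = 0.18 · √70 - 1.645
z_β = 0.18 · 8.367 - 1.645
z_β = -0.139

Power = Φ(z_β) = Φ(-0.139) ≈ 0.445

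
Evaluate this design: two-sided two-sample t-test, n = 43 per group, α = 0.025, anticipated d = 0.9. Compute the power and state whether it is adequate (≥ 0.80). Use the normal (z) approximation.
Power ≈ 0.97; the study is adequately powered (power ≥ 0.80)

Power calculation (two-sample t-test, normal approximation):
z_β = d · √(n/2) - z_{α/2}
z_β = 0.9 · √(43/2) - 2.241
z_β = 0.9 · 4.637 - 2.241
z_β = 1.932

Power = Φ(z_β) = Φ(1.932) ≈ 0.973

Effect size d = 0.9 is large by Cohen's convention (0.2/0.5/0.8).

Threshold: power ≥ 0.80 is conventionally adequate.
Power ≈ 0.97 → the study is adequately powered (power ≥ 0.80).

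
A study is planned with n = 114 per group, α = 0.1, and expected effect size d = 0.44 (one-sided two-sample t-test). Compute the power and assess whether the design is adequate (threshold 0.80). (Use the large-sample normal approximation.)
Power ≈ 0.98; the study is adequately powered (power ≥ 0.80)

Power calculation (two-sample t-test, normal approximation):
z_β = d · √(n/2) - z_α
z_β = 0.44 · √(114/2) - 1.282
z_β = 0.44 · 7.550 - 1.282
z_β = 2.040

Power = Φ(z_β) = Φ(2.040) ≈ 0.979

Effect size d = 0.44 is small by Cohen's convention (0.2/0.5/0.8).

Threshold: power ≥ 0.80 is conventionally adequate.
Power ≈ 0.98 → the study is adequately powered (power ≥ 0.80).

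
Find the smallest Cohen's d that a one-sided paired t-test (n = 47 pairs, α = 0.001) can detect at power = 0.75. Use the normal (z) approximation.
d ≈ 0.55

Minimum detectable effect (paired t-test, normal approximation):
d = (z_α + z_β) / √n
d = (3.090 + 0.674) / √47
d = 3.765 / 6.856
d ≈ 0.55

By Cohen's convention (0.2 small / 0.5 medium / 0.8 large): medium effect.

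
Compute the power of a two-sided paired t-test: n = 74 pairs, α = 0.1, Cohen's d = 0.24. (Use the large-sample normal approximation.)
Power ≈ 0.66

Power calculation (paired t-test, normal approximation):
z_β = d · √n - z_{α/2}
z_β = 0.24 · √74 - 1.645
z_β = 0.24 · 8.602 - 1.645
z_β = 0.420

Power = Φ(z_β) = Φ(0.420) ≈ 0.663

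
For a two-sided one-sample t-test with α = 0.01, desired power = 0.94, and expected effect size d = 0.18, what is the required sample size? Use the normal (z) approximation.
n = 527

Sample size formula (one-sample t-test, normal approximation):
n = ((z_{α/2} + z_β) / d)²

z_{α/2} = 2.576 (for α = 0.01, two-sided)
z_β = 1.555 (for power = 0.94)
d = 0.18

n = ((2.576 + 1.555) / 0.18)²
n = (22.950)²
n ≈ 526.70
Round up to the next whole number: n = 527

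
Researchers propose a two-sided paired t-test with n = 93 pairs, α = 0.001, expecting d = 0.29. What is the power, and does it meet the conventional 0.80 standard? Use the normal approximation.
Power ≈ 0.31; the study is underpowered (power < 0.80)

Power calculation (paired t-test, normal approximation):
z_β = d · √n - z_{α/2}
z_β = 0.29 · √93 - 3.291
z_β = 0.29 · 9.644 - 3.291
z_β = -0.494

Power = Φ(z_β) = Φ(-0.494) ≈ 0.311

Effect size d = 0.29 is small by Cohen's convention (0.2/0.5/0.8).

Threshold: power ≥ 0.80 is conventionally adequate.
Power ≈ 0.31 → the study is underpowered (power < 0.80).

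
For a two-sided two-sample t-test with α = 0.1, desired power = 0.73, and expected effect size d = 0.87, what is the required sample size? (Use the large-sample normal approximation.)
n = 14 per group

Sample size formula (two-sample t-test, normal approximation):
n = 2 · ((z_{α/2} + z_β) / d)²

z_{α/2} = 1.645 (for α = 0.1, two-sided)
z_β = 0.613 (for power = 0.73)
d = 0.87

n = 2 · ((1.645 + 0.613) / 0.87)²
n = 2 · (2.595)²
n ≈ 13.47
Round up to the next whole number: n = 14 per group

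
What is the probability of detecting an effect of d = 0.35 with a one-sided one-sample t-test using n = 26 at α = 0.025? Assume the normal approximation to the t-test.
Power ≈ 0.43

Power calculation (one-sample t-test, normal approximation):
z_β = d · √n - z_α
z_β = 0.35 · √26 - 1.960
z_β = 0.35 · 5.099 - 1.960
z_β = -0.175

Power = Φ(z_β) = Φ(-0.175) ≈ 0.430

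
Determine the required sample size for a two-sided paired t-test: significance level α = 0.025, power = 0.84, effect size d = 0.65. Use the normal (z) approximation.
n = 25 pairs

Sample size formula (paired t-test, normal approximation):
n = ((z_{α/2} + z_β) / d)²

z_{α/2} = 2.241 (for α = 0.025, two-sided)
z_β = 0.994 (for power = 0.84)
d = 0.65

n = ((2.241 + 0.994) / 0.65)²
n = (4.977)²
n ≈ 24.77
Round up to the next whole number: n = 25 pairs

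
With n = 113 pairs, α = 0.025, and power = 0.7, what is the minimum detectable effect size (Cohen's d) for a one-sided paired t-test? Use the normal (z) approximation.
d ≈ 0.23

Minimum detectable effect (paired t-test, normal approximation):
d = (z_α + z_β) / √n
d = (1.960 + 0.524) / √113
d = 2.484 / 10.630
d ≈ 0.23

By Cohen's convention (0.2 small / 0.5 medium / 0.8 large): small effect.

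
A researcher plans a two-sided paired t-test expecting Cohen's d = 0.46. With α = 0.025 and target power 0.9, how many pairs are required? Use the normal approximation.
n = 59 pairs

Sample size formula (paired t-test, normal approximation):
n = ((z_{α/2} + z_β) / d)²

z_{α/2} = 2.241 (for α = 0.025, two-sided)
z_β = 1.282 (for power = 0.9)
d = 0.46

n = ((2.241 + 1.282) / 0.46)²
n = (7.659)²
n ≈ 58.66
Round up to the next whole number: n = 59 pairs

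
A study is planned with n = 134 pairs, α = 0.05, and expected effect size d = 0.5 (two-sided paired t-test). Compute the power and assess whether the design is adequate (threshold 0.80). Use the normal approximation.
Power ≈ 1.00; the study is adequately powered (power ≥ 0.80)

Power calculation (paired t-test, normal approximation):
z_β = d · √n - z_{α/2}
z_β = 0.5 · √134 - 1.960
z_β = 0.5 · 11.576 - 1.960
z_β = 3.828

Power = Φ(z_β) = Φ(3.828) ≈ 1.000

Effect size d = 0.5 is medium by Cohen's convention (0.2/0.5/0.8).

Threshold: power ≥ 0.80 is conventionally adequate.
Power ≈ 1.00 → the study is adequately powered (power ≥ 0.80).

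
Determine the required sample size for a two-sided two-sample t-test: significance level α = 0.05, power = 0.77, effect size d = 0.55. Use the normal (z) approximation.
n = 49 per group

Sample size formula (two-sample t-test, normal approximation):
n = 2 · ((z_{α/2} + z_β) / d)²

z_{α/2} = 1.960 (for α = 0.05, two-sided)
z_β = 0.739 (for power = 0.77)
d = 0.55

n = 2 · ((1.960 + 0.739) / 0.55)²
n = 2 · (4.907)²
n ≈ 48.16
Round up to the next whole number: n = 49 per group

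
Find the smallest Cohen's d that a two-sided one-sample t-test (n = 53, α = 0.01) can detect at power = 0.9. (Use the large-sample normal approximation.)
d ≈ 0.53

Minimum detectable effect (one-sample t-test, normal approximation):
d = (z_{α/2} + z_β) / √n
d = (2.576 + 1.282) / √53
d = 3.857 / 7.280
d ≈ 0.53

By Cohen's convention (0.2 small / 0.5 medium / 0.8 large): medium effect.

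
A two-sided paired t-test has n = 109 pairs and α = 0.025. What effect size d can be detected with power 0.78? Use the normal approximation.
d ≈ 0.29

Minimum detectable effect (paired t-test, normal approximation):
d = (z_{α/2} + z_β) / √n
d = (2.241 + 0.772) / √109
d = 3.014 / 10.440
d ≈ 0.29

By Cohen's convention (0.2 small / 0.5 medium / 0.8 large): small effect.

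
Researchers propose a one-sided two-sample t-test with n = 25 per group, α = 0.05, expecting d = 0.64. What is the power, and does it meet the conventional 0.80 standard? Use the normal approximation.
Power ≈ 0.73; the study is underpowered (power < 0.80)

Power calculation (two-sample t-test, normal approximation):
z_β = d · √(n/2) - z_α
z_β = 0.64 · √(25/2) - 1.645
z_β = 0.64 · 3.536 - 1.645
z_β = 0.618

Power = Φ(z_β) = Φ(0.618) ≈ 0.732

Effect size d = 0.64 is medium by Cohen's convention (0.2/0.5/0.8).

Threshold: power ≥ 0.80 is conventionally adequate.
Power ≈ 0.73 → the study is underpowered (power < 0.80).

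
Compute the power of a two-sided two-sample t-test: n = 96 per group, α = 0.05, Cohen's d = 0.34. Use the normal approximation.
Power ≈ 0.65

Power calculation (two-sample t-test, normal approximation):
z_β = d · √(n/2) - z_{α/2}
z_β = 0.34 · √(96/2) - 1.960
z_β = 0.34 · 6.928 - 1.960
z_β = 0.396

Power = Φ(z_β) = Φ(0.396) ≈ 0.654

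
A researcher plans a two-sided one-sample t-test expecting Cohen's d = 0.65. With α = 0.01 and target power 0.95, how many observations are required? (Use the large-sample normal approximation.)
n = 43

Sample size formula (one-sample t-test, normal approximation):
n = ((z_{α/2} + z_β) / d)²

z_{α/2} = 2.576 (for α = 0.01, two-sided)
z_β = 1.645 (for power = 0.95)
d = 0.65

n = ((2.576 + 1.645) / 0.65)²
n = (6.494)²
n ≈ 42.17
Round up to the next whole number: n = 43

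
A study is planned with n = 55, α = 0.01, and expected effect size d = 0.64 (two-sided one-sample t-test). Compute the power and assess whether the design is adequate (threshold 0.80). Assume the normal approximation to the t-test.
Power ≈ 0.99; the study is adequately powered (power ≥ 0.80)

Power calculation (one-sample t-test, normal approximation):
z_β = d · √n - z_{α/2}
z_β = 0.64 · √55 - 2.576
z_β = 0.64 · 7.416 - 2.576
z_β = 2.171

Power = Φ(z_β) = Φ(2.171) ≈ 0.985

Effect size d = 0.64 is medium by Cohen's convention (0.2/0.5/0.8).

Threshold: power ≥ 0.80 is conventionally adequate.
Power ≈ 0.99 → the study is adequately powered (power ≥ 0.80).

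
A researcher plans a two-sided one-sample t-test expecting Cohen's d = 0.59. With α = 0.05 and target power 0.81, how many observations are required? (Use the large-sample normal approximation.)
n = 24

Sample size formula (one-sample t-test, normal approximation):
n = ((z_{α/2} + z_β) / d)²

z_{α/2} = 1.960 (for α = 0.05, two-sided)
z_β = 0.878 (for power = 0.81)
d = 0.59

n = ((1.960 + 0.878) / 0.59)²
n = (4.810)²
n ≈ 23.14
Round up to the next whole number: n = 24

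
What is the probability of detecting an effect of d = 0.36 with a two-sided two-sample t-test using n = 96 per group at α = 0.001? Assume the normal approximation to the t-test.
Power ≈ 0.21

Power calculation (two-sample t-test, normal approximation):
z_β = d · √(n/2) - z_{α/2}
z_β = 0.36 · √(96/2) - 3.291
z_β = 0.36 · 6.928 - 3.291
z_β = -0.796

Power = Φ(z_β) = Φ(-0.796) ≈ 0.213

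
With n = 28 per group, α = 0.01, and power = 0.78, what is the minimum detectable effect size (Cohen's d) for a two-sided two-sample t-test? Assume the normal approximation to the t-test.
d ≈ 0.89

Minimum detectable effect (two-sample t-test, normal approximation):
d = (z_{α/2} + z_β) / √(n/2)
d = (2.576 + 0.772) / √(28/2)
d = 3.348 / 3.742
d ≈ 0.89

By Cohen's convention (0.2 small / 0.5 medium / 0.8 large): large effect.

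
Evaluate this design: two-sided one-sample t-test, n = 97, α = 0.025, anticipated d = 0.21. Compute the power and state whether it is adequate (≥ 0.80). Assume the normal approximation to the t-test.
Power ≈ 0.43; the study is underpowered (power < 0.80)

Power calculation (one-sample t-test, normal approximation):
z_β = d · √n - z_{α/2}
z_β = 0.21 · √97 - 2.241
z_β = 0.21 · 9.849 - 2.241
z_β = -0.173

Power = Φ(z_β) = Φ(-0.173) ≈ 0.431

Effect size d = 0.21 is small by Cohen's convention (0.2/0.5/0.8).

Threshold: power ≥ 0.80 is conventionally adequate.
Power ≈ 0.43 → the study is underpowered (power < 0.80).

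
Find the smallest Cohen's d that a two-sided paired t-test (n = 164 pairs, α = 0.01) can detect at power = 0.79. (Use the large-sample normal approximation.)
d ≈ 0.26

Minimum detectable effect (paired t-test, normal approximation):
d = (z_{α/2} + z_β) / √n
d = (2.576 + 0.806) / √164
d = 3.382 / 12.806
d ≈ 0.26

By Cohen's convention (0.2 small / 0.5 medium / 0.8 large): small effect.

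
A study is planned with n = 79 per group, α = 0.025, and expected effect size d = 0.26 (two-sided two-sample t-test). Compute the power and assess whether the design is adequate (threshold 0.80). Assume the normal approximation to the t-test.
Power ≈ 0.27; the study is underpowered (power < 0.80)

Power calculation (two-sample t-test, normal approximation):
z_β = d · √(n/2) - z_{α/2}
z_β = 0.26 · √(79/2) - 2.241
z_β = 0.26 · 6.285 - 2.241
z_β = -0.607

Power = Φ(z_β) = Φ(-0.607) ≈ 0.272

Effect size d = 0.26 is small by Cohen's convention (0.2/0.5/0.8).

Threshold: power ≥ 0.80 is conventionally adequate.
Power ≈ 0.27 → the study is underpowered (power < 0.80).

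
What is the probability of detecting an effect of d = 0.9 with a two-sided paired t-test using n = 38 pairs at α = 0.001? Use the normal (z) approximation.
Power ≈ 0.99

Power calculation (paired t-test, normal approximation):
z_β = d · √n - z_{α/2}
z_β = 0.9 · √38 - 3.291
z_β = 0.9 · 6.164 - 3.291
z_β = 2.257

Power = Φ(z_β) = Φ(2.257) ≈ 0.988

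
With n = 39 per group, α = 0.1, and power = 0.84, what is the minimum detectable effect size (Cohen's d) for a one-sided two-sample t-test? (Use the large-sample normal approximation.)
d ≈ 0.52

Minimum detectable effect (two-sample t-test, normal approximation):
d = (z_α + z_β) / √(n/2)
d = (1.282 + 0.994) / √(39/2)
d = 2.276 / 4.416
d ≈ 0.52

By Cohen's convention (0.2 small / 0.5 medium / 0.8 large): medium effect.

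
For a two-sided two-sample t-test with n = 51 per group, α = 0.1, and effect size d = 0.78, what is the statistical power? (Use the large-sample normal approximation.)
Power ≈ 0.99

Power calculation (two-sample t-test, normal approximation):
z_β = d · √(n/2) - z_{α/2}
z_β = 0.78 · √(51/2) - 1.645
z_β = 0.78 · 5.050 - 1.645
z_β = 2.294

Power = Φ(z_β) = Φ(2.294) ≈ 0.989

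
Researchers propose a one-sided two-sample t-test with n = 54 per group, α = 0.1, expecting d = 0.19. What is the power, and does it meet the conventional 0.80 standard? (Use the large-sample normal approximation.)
Power ≈ 0.38; the study is underpowered (power < 0.80)

Power calculation (two-sample t-test, normal approximation):
z_β = d · √(n/2) - z_α
z_β = 0.19 · √(54/2) - 1.282
z_β = 0.19 · 5.196 - 1.282
z_β = -0.294

Power = Φ(z_β) = Φ(-0.294) ≈ 0.384

Effect size d = 0.19 is very small by Cohen's convention (0.2/0.5/0.8).

Threshold: power ≥ 0.80 is conventionally adequate.
Power ≈ 0.38 → the study is underpowered (power < 0.80).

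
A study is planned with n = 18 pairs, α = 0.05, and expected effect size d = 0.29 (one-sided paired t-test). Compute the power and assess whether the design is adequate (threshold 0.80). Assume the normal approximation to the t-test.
Power ≈ 0.34; the study is underpowered (power < 0.80)

Power calculation (paired t-test, normal approximation):
z_β = d · √n - z_α
z_β = 0.29 · √18 - 1.645
z_β = 0.29 · 4.243 - 1.645
z_β = -0.414

Power = Φ(z_β) = Φ(-0.414) ≈ 0.339

Effect size d = 0.29 is small by Cohen's convention (0.2/0.5/0.8).

Threshold: power ≥ 0.80 is conventionally adequate.
Power ≈ 0.34 → the study is underpowered (power < 0.80).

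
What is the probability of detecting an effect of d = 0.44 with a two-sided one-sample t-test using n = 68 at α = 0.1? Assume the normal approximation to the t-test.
Power ≈ 0.98

Power calculation (one-sample t-test, normal approximation):
z_β = d · √n - z_{α/2}
z_β = 0.44 · √68 - 1.645
z_β = 0.44 · 8.246 - 1.645
z_β = 1.983

Power = Φ(z_β) = Φ(1.983) ≈ 0.976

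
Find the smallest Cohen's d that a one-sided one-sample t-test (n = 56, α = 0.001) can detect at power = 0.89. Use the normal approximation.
d ≈ 0.58

Minimum detectable effect (one-sample t-test, normal approximation):
d = (z_α + z_β) / √n
d = (3.090 + 1.227) / √56
d = 4.317 / 7.483
d ≈ 0.58

By Cohen's convention (0.2 small / 0.5 medium / 0.8 large): medium effect.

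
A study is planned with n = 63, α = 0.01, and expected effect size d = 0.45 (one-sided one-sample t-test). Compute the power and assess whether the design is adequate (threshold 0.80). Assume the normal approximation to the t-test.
Power ≈ 0.89; the study is adequately powered (power ≥ 0.80)

Power calculation (one-sample t-test, normal approximation):
z_β = d · √n - z_α
z_β = 0.45 · √63 - 2.326
z_β = 0.45 · 7.937 - 2.326
z_β = 1.245

Power = Φ(z_β) = Φ(1.245) ≈ 0.894

Effect size d = 0.45 is small by Cohen's convention (0.2/0.5/0.8).

Threshold: power ≥ 0.80 is conventionally adequate.
Power ≈ 0.89 → the study is adequately powered (power ≥ 0.80).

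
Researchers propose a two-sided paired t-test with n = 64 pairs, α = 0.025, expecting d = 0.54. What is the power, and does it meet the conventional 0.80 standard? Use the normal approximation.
Power ≈ 0.98; the study is adequately powered (power ≥ 0.80)

Power calculation (paired t-test, normal approximation):
z_β = d · √n - z_{α/2}
z_β = 0.54 · √64 - 2.241
z_β = 0.54 · 8.000 - 2.241
z_β = 2.079

Power = Φ(z_β) = Φ(2.079) ≈ 0.981

Effect size d = 0.54 is medium by Cohen's convention (0.2/0.5/0.8).

Threshold: power ≥ 0.80 is conventionally adequate.
Power ≈ 0.98 → the study is adequately powered (power ≥ 0.80).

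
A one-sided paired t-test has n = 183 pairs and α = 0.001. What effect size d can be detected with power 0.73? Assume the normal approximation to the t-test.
d ≈ 0.27

Minimum detectable effect (paired t-test, normal approximation):
d = (z_α + z_β) / √n
d = (3.090 + 0.613) / √183
d = 3.703 / 13.528
d ≈ 0.27

By Cohen's convention (0.2 small / 0.5 medium / 0.8 large): small effect.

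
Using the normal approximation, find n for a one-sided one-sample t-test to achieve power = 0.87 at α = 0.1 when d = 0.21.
n = 132

Sample size formula (one-sample t-test, normal approximation):
n = ((z_α + z_β) / d)²

z_α = 1.282 (for α = 0.1, one-sided)
z_β = 1.126 (for power = 0.87)
d = 0.21

n = ((1.282 + 1.126) / 0.21)²
n = (11.467)²
n ≈ 131.49
Round up to the next whole number: n = 132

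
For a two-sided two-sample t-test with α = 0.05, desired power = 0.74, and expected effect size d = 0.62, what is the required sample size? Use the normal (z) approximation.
n = 36 per group

Sample size formula (two-sample t-test, normal approximation):
n = 2 · ((z_{α/2} + z_β) / d)²

z_{α/2} = 1.960 (for α = 0.05, two-sided)
z_β = 0.643 (for power = 0.74)
d = 0.62

n = 2 · ((1.960 + 0.643) / 0.62)²
n = 2 · (4.198)²
n ≈ 35.25
Round up to the next whole number: n = 36 per group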